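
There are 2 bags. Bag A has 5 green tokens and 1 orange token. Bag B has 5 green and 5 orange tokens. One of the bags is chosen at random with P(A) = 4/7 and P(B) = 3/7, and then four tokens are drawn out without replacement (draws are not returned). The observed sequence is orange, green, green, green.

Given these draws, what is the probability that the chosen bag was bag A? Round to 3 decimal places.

0.789

The likelihood of the observed sequence under each hypothesis: P(data | bag A) = (1/6)(5/5)(4/4)(3/3) = 1/6; P(data | bag B) = (5/10)(5/9)(4/8)(3/7) = 5/84.
Weighting by the prior gives 4/7 · 1/6 = 2/21, 3/7 · 5/84 = 5/196; with total 71/588.
Therefore the posterior P(bag A | data) = (2/21) / (71/588) = 56/71.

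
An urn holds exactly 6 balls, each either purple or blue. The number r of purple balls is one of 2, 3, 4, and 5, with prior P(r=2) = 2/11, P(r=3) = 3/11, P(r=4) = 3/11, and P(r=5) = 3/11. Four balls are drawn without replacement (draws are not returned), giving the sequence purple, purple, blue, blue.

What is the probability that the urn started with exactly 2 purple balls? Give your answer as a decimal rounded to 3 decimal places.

0.211

Compute the likelihood of the observed sequence for each case: P(data | r = 2) = (2/6)(1/5)(4/4)(3/3) = 1/15; P(data | r = 3) = (3/6)(2/5)(3/4)(2/3) = 1/10; P(data | r = 4) = (4/6)(3/5)(2/4)(1/3) = 1/15; P(data | r = 5) = (5/6)(4/5)(1/4)(0/3) = 0.
The prior-weighted likelihoods are 2/11 · 1/15 = 2/165, 3/11 · 1/10 = 3/110, 3/11 · 1/15 = 1/55, 3/11 · 0 = 0; summing to 19/330.
Hence P(r = 2 | data) = (2/165) / (19/330) = 4/19.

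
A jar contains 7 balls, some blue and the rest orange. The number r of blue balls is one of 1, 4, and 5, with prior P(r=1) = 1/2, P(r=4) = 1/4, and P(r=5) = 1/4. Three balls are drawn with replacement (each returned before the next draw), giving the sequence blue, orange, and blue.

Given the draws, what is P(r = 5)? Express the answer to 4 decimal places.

Under each hypothesis, the probability of the observed sequence is: P(data | r = 1) = (1/7)(6/7)(1/7) = 6/343; P(data | r = 4) = (4/7)(3/7)(4/7) = 48/343; P(data | r = 5) = (5/7)(2/7)(5/7) = 50/343.
Multiplying each by its prior: 1/2 · 6/343 = 3/343, 1/4 · 48/343 = 12/343, 1/4 · 50/343 = 25/686; summing to 55/686.
Therefore the posterior P(r = 5 | data) = (25/686) / (55/686) = 5/11.

0.4545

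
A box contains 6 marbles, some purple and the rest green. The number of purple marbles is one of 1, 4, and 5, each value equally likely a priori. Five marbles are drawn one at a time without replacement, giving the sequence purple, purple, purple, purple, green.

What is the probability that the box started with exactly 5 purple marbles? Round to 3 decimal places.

0.714

For each hypothesis, P(data | H) works out to: P(data | r = 1) = (1/6)(0/5) = 0; P(data | r = 4) = (4/6)(3/5)(2/4)(1/3)(2/2) = 1/15; P(data | r = 5) = (5/6)(4/5)(3/4)(2/3)(1/2) = 1/6.
The prior-weighted likelihoods are 1/3 · 0 = 0, 1/3 · 1/15 = 1/45, 1/3 · 1/6 = 1/18; with total 7/90.
By Bayes' rule, P(r = 5 | data) = (1/18) / (7/90) = 5/7.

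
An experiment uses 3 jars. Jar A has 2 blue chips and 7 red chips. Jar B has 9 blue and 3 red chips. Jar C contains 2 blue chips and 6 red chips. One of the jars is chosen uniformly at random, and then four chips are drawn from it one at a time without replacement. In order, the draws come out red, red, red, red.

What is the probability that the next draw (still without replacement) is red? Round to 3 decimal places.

0.556

Under each hypothesis, the probability of the observed sequence is: P(data | jar A) = (7/9)(6/8)(5/7)(4/6) = 5/18; P(data | jar B) = (3/12)(2/11)(1/10)(0/9) = 0; P(data | jar C) = (6/8)(5/7)(4/6)(3/5) = 3/14.
The prior-weighted likelihoods are 1/3 · 5/18 = 5/54, 1/3 · 0 = 0, 1/3 · 3/14 = 1/14; with total 31/189.
The posterior is then P(jar A | data) = 35/62, P(jar B | data) = 0, P(jar C | data) = 27/62.
So P(red next | data) = Σ P(red next | H) P(H | data) = (3/5)(35/62) + (1/2)(27/62) = 69/124.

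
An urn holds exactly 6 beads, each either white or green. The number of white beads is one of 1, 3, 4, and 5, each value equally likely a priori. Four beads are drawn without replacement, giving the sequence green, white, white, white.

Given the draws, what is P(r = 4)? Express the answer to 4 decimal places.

0.3810

For each hypothesis, P(data | H) works out to: P(data | r = 1) = (5/6)(1/5)(0/4) = 0; P(data | r = 3) = (3/6)(3/5)(2/4)(1/3) = 1/20; P(data | r = 4) = (2/6)(4/5)(3/4)(2/3) = 2/15; P(data | r = 5) = (1/6)(5/5)(4/4)(3/3) = 1/6.
The prior-weighted likelihoods are 1/4 · 0 = 0, 1/4 · 1/20 = 1/80, 1/4 · 2/15 = 1/30, 1/4 · 1/6 = 1/24; with total 7/80.
By Bayes' rule, P(r = 4 | data) = (1/30) / (7/80) = 8/21.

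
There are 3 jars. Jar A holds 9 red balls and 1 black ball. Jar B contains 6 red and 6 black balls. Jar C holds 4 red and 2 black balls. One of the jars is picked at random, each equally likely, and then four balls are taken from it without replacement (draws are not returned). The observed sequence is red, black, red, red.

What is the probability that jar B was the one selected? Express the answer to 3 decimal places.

0.206

Under each hypothesis, the probability of the observed sequence is: P(data | jar A) = (9/10)(1/9)(8/8)(7/7) = 1/10; P(data | jar B) = (6/12)(6/11)(5/10)(4/9) = 2/33; P(data | jar C) = (4/6)(2/5)(3/4)(2/3) = 2/15.
Multiplying each by its prior: 1/3 · 1/10 = 1/30, 1/3 · 2/33 = 2/99, 1/3 · 2/15 = 2/45; these sum to 97/990.
By Bayes' rule, P(jar B | data) = (2/99) / (97/990) = 20/97.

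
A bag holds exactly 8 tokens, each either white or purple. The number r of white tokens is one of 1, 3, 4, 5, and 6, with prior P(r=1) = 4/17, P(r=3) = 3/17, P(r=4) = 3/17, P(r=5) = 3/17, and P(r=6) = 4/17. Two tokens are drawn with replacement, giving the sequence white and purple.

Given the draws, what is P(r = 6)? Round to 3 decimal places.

0.224

The likelihood of the observed sequence under each hypothesis: P(data | r = 1) = (1/8)(7/8) = 0.10938; P(data | r = 3) = (3/8)(5/8) = 0.23438; P(data | r = 4) = (4/8)(4/8) = 0.25; P(data | r = 5) = (5/8)(3/8) = 0.23438; P(data | r = 6) = (6/8)(2/8) = 0.1875.
Multiplying each by its prior: 4/17 · 0.10938 = 0.025735, 3/17 · 0.23438 = 0.04136, 3/17 · 0.25 = 0.044118, 3/17 · 0.23438 = 0.04136, 4/17 · 0.1875 = 0.044118; summing to 0.19669.
Therefore the posterior P(r = 6 | data) = (0.044118) / (0.19669) = 0.2243.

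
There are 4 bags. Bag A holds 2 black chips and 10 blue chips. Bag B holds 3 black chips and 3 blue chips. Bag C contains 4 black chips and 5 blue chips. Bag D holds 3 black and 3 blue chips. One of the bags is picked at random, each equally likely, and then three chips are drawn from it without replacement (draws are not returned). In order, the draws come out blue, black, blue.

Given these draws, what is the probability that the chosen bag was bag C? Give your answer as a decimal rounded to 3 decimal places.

Compute the likelihood of the observed sequence for each case: P(data | bag A) = (10/12)(2/11)(9/10) = 0.13636; P(data | bag B) = (3/6)(3/5)(2/4) = 0.15; P(data | bag C) = (5/9)(4/8)(4/7) = 0.15873; P(data | bag D) = (3/6)(3/5)(2/4) = 0.15.
Weighting by the prior gives 1/4 · 0.13636 = 0.034091, 1/4 · 0.15 = 0.0375, 1/4 · 0.15873 = 0.039683, 1/4 · 0.15 = 0.0375; with total 0.14877.
So P(bag C | data) = (0.039683) / (0.14877) = 0.26673.

0.267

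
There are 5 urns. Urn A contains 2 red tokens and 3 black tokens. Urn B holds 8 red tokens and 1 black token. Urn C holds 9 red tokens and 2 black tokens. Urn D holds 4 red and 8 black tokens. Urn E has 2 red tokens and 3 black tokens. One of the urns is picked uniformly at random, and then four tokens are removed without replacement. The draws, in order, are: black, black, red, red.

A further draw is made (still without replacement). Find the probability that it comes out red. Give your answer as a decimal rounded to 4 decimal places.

The likelihood of the observed sequence under each hypothesis: P(data | urn A) = (3/5)(2/4)(2/3)(1/2) = 0.1; P(data | urn B) = (1/9)(0/8) = 0; P(data | urn C) = (2/11)(1/10)(9/9)(8/8) = 0.018182; P(data | urn D) = (8/12)(7/11)(4/10)(3/9) = 0.056566; P(data | urn E) = (3/5)(2/4)(2/3)(1/2) = 0.1.
Weighting by the prior gives 1/5 · 0.1 = 0.02, 1/5 · 0 = 0, 1/5 · 0.018182 = 0.0036364, 1/5 · 0.056566 = 0.011313, 1/5 · 0.1 = 0.02; with total 0.054949.
Normalising, the posterior is P(urn A | data) = 0.36397, P(urn B | data) = 0, P(urn C | data) = 0.066176, P(urn D | data) = 0.20588, P(urn E | data) = 0.36397.
So P(red next | data) = Σ P(red next | H) P(H | data) = (0)(0.36397) + (1)(0.066176) + (1/4)(0.20588) + (0)(0.36397) = 0.11765.

0.1176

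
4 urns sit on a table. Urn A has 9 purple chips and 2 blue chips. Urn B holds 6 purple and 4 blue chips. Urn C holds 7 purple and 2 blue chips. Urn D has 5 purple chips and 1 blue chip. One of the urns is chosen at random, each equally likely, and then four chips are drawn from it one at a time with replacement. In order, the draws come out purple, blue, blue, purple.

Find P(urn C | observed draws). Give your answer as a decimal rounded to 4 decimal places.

Compute the likelihood of the observed sequence for each case: P(data | urn A) = (9/11)(2/11)(2/11)(9/11) = 0.02213; P(data | urn B) = (6/10)(4/10)(4/10)(6/10) = 0.0576; P(data | urn C) = (7/9)(2/9)(2/9)(7/9) = 0.029873; P(data | urn D) = (5/6)(1/6)(1/6)(5/6) = 0.01929.
Multiplying each by its prior: 1/4 · 0.02213 = 0.0055324, 1/4 · 0.0576 = 0.0144, 1/4 · 0.029873 = 0.0074684, 1/4 · 0.01929 = 0.0048225; these sum to 0.032223.
So P(urn C | data) = (0.0074684) / (0.032223) = 0.23177.

0.2318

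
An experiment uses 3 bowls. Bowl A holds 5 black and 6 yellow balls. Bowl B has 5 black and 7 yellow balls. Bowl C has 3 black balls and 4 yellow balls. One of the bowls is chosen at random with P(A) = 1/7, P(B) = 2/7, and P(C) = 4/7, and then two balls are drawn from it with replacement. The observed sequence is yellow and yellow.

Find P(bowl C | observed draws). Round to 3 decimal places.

0.572

Compute the likelihood of the observed sequence for each case: P(data | bowl A) = (6/11)(6/11) = 0.29752; P(data | bowl B) = (7/12)(7/12) = 0.34028; P(data | bowl C) = (4/7)(4/7) = 0.32653.
The prior-weighted likelihoods are 1/7 · 0.29752 = 0.042503, 2/7 · 0.34028 = 0.097222, 4/7 · 0.32653 = 0.18659; with total 0.32631.
So P(bowl C | data) = (0.18659) / (0.32631) = 0.57181.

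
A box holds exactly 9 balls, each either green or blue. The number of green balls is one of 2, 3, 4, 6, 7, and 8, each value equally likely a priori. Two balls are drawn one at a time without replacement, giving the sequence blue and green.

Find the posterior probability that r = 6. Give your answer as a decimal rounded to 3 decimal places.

The likelihood of the observed sequence under each hypothesis: P(data | r = 2) = (7/9)(2/8) = 7/36; P(data | r = 3) = (6/9)(3/8) = 1/4; P(data | r = 4) = (5/9)(4/8) = 5/18; P(data | r = 6) = (3/9)(6/8) = 1/4; P(data | r = 7) = (2/9)(7/8) = 7/36; P(data | r = 8) = (1/9)(8/8) = 1/9.
The prior-weighted likelihoods are 1/6 · 7/36 = 7/216, 1/6 · 1/4 = 1/24, 1/6 · 5/18 = 5/108, 1/6 · 1/4 = 1/24, 1/6 · 7/36 = 7/216, 1/6 · 1/9 = 1/54; these sum to 23/108.
Hence P(r = 6 | data) = (1/24) / (23/108) = 9/46.

0.196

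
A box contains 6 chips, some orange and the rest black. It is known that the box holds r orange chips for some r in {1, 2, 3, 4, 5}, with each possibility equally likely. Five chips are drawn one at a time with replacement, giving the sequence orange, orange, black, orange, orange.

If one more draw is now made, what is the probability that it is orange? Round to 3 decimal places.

0.694

Under each hypothesis, the probability of the observed sequence is: P(data | r = 1) = (1/6)(1/6)(5/6)(1/6)(1/6) = 0.000643; P(data | r = 2) = (2/6)(2/6)(4/6)(2/6)(2/6) = 0.0082305; P(data | r = 3) = (3/6)(3/6)(3/6)(3/6)(3/6) = 0.03125; P(data | r = 4) = (4/6)(4/6)(2/6)(4/6)(4/6) = 0.065844; P(data | r = 5) = (5/6)(5/6)(1/6)(5/6)(5/6) = 0.080376.
Weighting by the prior gives 1/5 · 0.000643 = 0.0001286, 1/5 · 0.0082305 = 0.0016461, 1/5 · 0.03125 = 0.00625, 1/5 · 0.065844 = 0.013169, 1/5 · 0.080376 = 0.016075; with total 0.037269.
Normalising, the posterior is P(r = 1 | data) = 0.0034507, P(r = 2 | data) = 0.044168, P(r = 3 | data) = 0.1677, P(r = 4 | data) = 0.35335, P(r = 5 | data) = 0.43133.
The predictive probability is P(orange next | data) = (1/6)(0.0034507) + (1/3)(0.044168) + (1/2)(0.1677) + (2/3)(0.35335) + (5/6)(0.43133) = 0.69416.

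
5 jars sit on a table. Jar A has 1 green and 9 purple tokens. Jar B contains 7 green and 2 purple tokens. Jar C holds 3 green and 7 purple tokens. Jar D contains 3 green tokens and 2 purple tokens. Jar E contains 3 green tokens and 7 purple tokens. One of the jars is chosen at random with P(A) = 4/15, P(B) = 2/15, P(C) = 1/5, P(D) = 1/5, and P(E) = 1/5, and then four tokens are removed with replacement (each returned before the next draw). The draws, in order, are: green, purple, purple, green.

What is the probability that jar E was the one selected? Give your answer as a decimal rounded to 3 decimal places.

Compute the likelihood of the observed sequence for each case: P(data | jar A) = (1/10)(9/10)(9/10)(1/10) = 0.0081; P(data | jar B) = (7/9)(2/9)(2/9)(7/9) = 0.029873; P(data | jar C) = (3/10)(7/10)(7/10)(3/10) = 0.0441; P(data | jar D) = (3/5)(2/5)(2/5)(3/5) = 0.0576; P(data | jar E) = (3/10)(7/10)(7/10)(3/10) = 0.0441.
Weighting by the prior gives 4/15 · 0.0081 = 0.00216, 2/15 · 0.029873 = 0.0039831, 1/5 · 0.0441 = 0.00882, 1/5 · 0.0576 = 0.01152, 1/5 · 0.0441 = 0.00882; with total 0.035303.
So P(jar E | data) = (0.00882) / (0.035303) = 0.24984.

0.250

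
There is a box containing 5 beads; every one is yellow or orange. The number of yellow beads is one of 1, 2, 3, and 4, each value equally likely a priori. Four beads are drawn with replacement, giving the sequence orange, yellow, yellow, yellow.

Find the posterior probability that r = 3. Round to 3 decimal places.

0.370

For each hypothesis, P(data | H) works out to: P(data | r = 1) = (4/5)(1/5)(1/5)(1/5) = 0.0064; P(data | r = 2) = (3/5)(2/5)(2/5)(2/5) = 0.0384; P(data | r = 3) = (2/5)(3/5)(3/5)(3/5) = 0.0864; P(data | r = 4) = (1/5)(4/5)(4/5)(4/5) = 0.1024.
The prior-weighted likelihoods are 1/4 · 0.0064 = 0.0016, 1/4 · 0.0384 = 0.0096, 1/4 · 0.0864 = 0.0216, 1/4 · 0.1024 = 0.0256; these sum to 0.0584.
Therefore the posterior P(r = 3 | data) = (0.0216) / (0.0584) = 0.36986.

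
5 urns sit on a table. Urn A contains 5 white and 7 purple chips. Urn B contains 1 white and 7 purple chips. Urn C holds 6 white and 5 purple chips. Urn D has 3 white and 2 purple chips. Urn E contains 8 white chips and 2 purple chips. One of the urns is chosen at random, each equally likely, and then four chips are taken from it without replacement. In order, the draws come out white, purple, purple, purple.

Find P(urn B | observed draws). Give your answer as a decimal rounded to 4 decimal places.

0.4829

Compute the likelihood of the observed sequence for each case: P(data | urn A) = (5/12)(7/11)(6/10)(5/9) = 35/396; P(data | urn B) = (1/8)(7/7)(6/6)(5/5) = 1/8; P(data | urn C) = (6/11)(5/10)(4/9)(3/8) = 1/22; P(data | urn D) = (3/5)(2/4)(1/3)(0/2) = 0; P(data | urn E) = (8/10)(2/9)(1/8)(0/7) = 0.
Multiplying each by its prior: 1/5 · 35/396 = 7/396, 1/5 · 1/8 = 1/40, 1/5 · 1/22 = 1/110, 1/5 · 0 = 0, 1/5 · 0 = 0; these sum to 41/792.
So P(urn B | data) = (1/40) / (41/792) = 99/205.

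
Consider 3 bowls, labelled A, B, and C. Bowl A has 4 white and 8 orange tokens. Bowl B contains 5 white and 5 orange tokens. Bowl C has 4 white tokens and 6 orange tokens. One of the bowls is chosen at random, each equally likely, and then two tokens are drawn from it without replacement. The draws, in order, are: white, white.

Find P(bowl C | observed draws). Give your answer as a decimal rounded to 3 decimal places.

The likelihood of the observed sequence under each hypothesis: P(data | bowl A) = (4/12)(3/11) = 0.090909; P(data | bowl B) = (5/10)(4/9) = 0.22222; P(data | bowl C) = (4/10)(3/9) = 0.13333.
Weighting by the prior gives 1/3 · 0.090909 = 0.030303, 1/3 · 0.22222 = 0.074074, 1/3 · 0.13333 = 0.044444; these sum to 0.14882.
Hence P(bowl C | data) = (0.044444) / (0.14882) = 0.29864.

0.299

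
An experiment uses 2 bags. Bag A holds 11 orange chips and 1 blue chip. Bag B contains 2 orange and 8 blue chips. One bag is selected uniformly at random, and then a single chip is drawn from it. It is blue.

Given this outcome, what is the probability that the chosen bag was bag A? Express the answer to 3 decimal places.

0.094

Compute the likelihood of this draw for each case: P(data | bag A) = (1/12) = 1/12; P(data | bag B) = (8/10) = 4/5.
The prior-weighted likelihoods are 1/2 · 1/12 = 1/24, 1/2 · 4/5 = 2/5; with total 53/120.
By Bayes' rule, P(bag A | data) = (1/24) / (53/120) = 5/53.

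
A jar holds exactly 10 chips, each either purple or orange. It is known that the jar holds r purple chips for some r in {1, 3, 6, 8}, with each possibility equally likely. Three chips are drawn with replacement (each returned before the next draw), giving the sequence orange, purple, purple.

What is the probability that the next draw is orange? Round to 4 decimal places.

0.3936

For each hypothesis, P(data | H) works out to: P(data | r = 1) = (9/10)(1/10)(1/10) = 0.009; P(data | r = 3) = (7/10)(3/10)(3/10) = 0.063; P(data | r = 6) = (4/10)(6/10)(6/10) = 0.144; P(data | r = 8) = (2/10)(8/10)(8/10) = 0.128.
Multiplying each by its prior: 1/4 · 0.009 = 0.00225, 1/4 · 0.063 = 0.01575, 1/4 · 0.144 = 0.036, 1/4 · 0.128 = 0.032; with total 0.086.
Normalising, the posterior is P(r = 1 | data) = 0.026163, P(r = 3 | data) = 0.18314, P(r = 6 | data) = 0.4186, P(r = 8 | data) = 0.37209.
So P(orange next | data) = Σ P(orange next | H) P(H | data) = (9/10)(0.026163) + (7/10)(0.18314) + (2/5)(0.4186) + (1/5)(0.37209) = 0.3936.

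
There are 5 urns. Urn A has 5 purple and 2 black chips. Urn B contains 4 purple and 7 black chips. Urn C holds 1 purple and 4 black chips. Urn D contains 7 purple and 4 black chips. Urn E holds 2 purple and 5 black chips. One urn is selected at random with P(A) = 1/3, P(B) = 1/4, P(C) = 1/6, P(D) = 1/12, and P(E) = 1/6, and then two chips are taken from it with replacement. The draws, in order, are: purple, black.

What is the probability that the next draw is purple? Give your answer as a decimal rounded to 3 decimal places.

Compute the likelihood of the observed sequence for each case: P(data | urn A) = (5/7)(2/7) = 0.20408; P(data | urn B) = (4/11)(7/11) = 0.2314; P(data | urn C) = (1/5)(4/5) = 0.16; P(data | urn D) = (7/11)(4/11) = 0.2314; P(data | urn E) = (2/7)(5/7) = 0.20408.
The prior-weighted likelihoods are 1/3 · 0.20408 = 0.068027, 1/4 · 0.2314 = 0.057851, 1/6 · 0.16 = 0.026667, 1/12 · 0.2314 = 0.019284, 1/6 · 0.20408 = 0.034014; these sum to 0.20584.
Dividing through by the total gives posterior P(urn A | data) = 0.33048, P(urn B | data) = 0.28105, P(urn C | data) = 0.12955, P(urn D | data) = 0.093682, P(urn E | data) = 0.16524.
Averaging over the posterior, P(purple next | data) = (5/7)(0.33048) + (4/11)(0.28105) + (1/5)(0.12955) + (7/11)(0.093682) + (2/7)(0.16524) = 0.47099.

0.471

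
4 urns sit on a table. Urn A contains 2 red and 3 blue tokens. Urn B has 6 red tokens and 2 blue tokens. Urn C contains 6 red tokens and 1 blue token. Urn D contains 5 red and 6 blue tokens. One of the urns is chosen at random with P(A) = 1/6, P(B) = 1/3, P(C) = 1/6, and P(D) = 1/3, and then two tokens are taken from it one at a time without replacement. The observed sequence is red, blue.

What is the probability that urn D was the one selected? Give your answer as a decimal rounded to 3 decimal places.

0.385

The likelihood of the observed sequence under each hypothesis: P(data | urn A) = (2/5)(3/4) = 0.3; P(data | urn B) = (6/8)(2/7) = 0.21429; P(data | urn C) = (6/7)(1/6) = 0.14286; P(data | urn D) = (5/11)(6/10) = 0.27273.
The prior-weighted likelihoods are 1/6 · 0.3 = 0.05, 1/3 · 0.21429 = 0.071429, 1/6 · 0.14286 = 0.02381, 1/3 · 0.27273 = 0.090909; with total 0.23615.
Therefore the posterior P(urn D | data) = (0.090909) / (0.23615) = 0.38497.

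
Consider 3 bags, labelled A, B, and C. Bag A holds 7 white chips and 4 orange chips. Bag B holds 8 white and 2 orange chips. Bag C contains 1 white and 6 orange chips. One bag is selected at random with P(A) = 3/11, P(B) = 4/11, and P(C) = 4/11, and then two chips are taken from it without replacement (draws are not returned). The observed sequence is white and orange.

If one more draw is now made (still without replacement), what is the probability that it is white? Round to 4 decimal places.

0.5529

For each hypothesis, P(data | H) works out to: P(data | bag A) = (7/11)(4/10) = 0.25455; P(data | bag B) = (8/10)(2/9) = 0.17778; P(data | bag C) = (1/7)(6/6) = 0.14286.
Weighting by the prior gives 3/11 · 0.25455 = 0.069421, 4/11 · 0.17778 = 0.064646, 4/11 · 0.14286 = 0.051948; these sum to 0.18602.
The posterior is then P(bag A | data) = 0.3732, P(bag B | data) = 0.34753, P(bag C | data) = 0.27927.
Averaging over the posterior, P(white next | data) = (2/3)(0.3732) + (7/8)(0.34753) + (0)(0.27927) = 0.55289.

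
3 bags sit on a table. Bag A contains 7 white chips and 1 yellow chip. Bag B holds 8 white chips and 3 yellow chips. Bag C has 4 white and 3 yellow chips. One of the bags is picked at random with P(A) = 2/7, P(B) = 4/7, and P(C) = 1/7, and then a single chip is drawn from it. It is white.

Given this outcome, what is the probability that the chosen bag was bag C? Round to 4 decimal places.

0.1092

Under each hypothesis, the probability of this draw is: P(data | bag A) = (7/8) = 0.875; P(data | bag B) = (8/11) = 0.72727; P(data | bag C) = (4/7) = 0.57143.
Multiplying each by its prior: 2/7 · 0.875 = 0.25, 4/7 · 0.72727 = 0.41558, 1/7 · 0.57143 = 0.081633; summing to 0.74722.
Hence P(bag C | data) = (0.081633) / (0.74722) = 0.10925.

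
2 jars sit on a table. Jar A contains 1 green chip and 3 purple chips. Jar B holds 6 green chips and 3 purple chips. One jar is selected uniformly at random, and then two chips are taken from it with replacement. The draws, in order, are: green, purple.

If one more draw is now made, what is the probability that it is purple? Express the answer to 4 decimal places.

Compute the likelihood of the observed sequence for each case: P(data | jar A) = (1/4)(3/4) = 3/16; P(data | jar B) = (6/9)(3/9) = 2/9.
Weighting by the prior gives 1/2 · 3/16 = 3/32, 1/2 · 2/9 = 1/9; with total 59/288.
Dividing through by the total gives posterior P(jar A | data) = 27/59, P(jar B | data) = 32/59.
Averaging over the posterior, P(purple next | data) = (3/4)(27/59) + (1/3)(32/59) = 371/708.

0.5240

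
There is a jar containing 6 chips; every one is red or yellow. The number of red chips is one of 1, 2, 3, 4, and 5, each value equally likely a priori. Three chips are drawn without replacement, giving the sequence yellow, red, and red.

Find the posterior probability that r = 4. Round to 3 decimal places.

Under each hypothesis, the probability of the observed sequence is: P(data | r = 1) = (5/6)(1/5)(0/4) = 0; P(data | r = 2) = (4/6)(2/5)(1/4) = 1/15; P(data | r = 3) = (3/6)(3/5)(2/4) = 3/20; P(data | r = 4) = (2/6)(4/5)(3/4) = 1/5; P(data | r = 5) = (1/6)(5/5)(4/4) = 1/6.
Weighting by the prior gives 1/5 · 0 = 0, 1/5 · 1/15 = 1/75, 1/5 · 3/20 = 3/100, 1/5 · 1/5 = 1/25, 1/5 · 1/6 = 1/30; with total 7/60.
Hence P(r = 4 | data) = (1/25) / (7/60) = 12/35.

0.343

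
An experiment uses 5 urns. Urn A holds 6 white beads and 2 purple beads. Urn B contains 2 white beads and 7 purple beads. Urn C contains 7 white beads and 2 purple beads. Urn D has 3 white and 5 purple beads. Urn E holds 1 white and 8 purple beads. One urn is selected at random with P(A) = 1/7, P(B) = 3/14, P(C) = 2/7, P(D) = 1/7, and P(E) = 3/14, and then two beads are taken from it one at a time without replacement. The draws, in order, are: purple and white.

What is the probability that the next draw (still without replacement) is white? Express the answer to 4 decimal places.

The likelihood of the observed sequence under each hypothesis: P(data | urn A) = (2/8)(6/7) = 0.21429; P(data | urn B) = (7/9)(2/8) = 0.19444; P(data | urn C) = (2/9)(7/8) = 0.19444; P(data | urn D) = (5/8)(3/7) = 0.26786; P(data | urn E) = (8/9)(1/8) = 0.11111.
Weighting by the prior gives 1/7 · 0.21429 = 0.030612, 3/14 · 0.19444 = 0.041667, 2/7 · 0.19444 = 0.055556, 1/7 · 0.26786 = 0.038265, 3/14 · 0.11111 = 0.02381; summing to 0.18991.
Normalising, the posterior is P(urn A | data) = 0.16119, P(urn B | data) = 0.2194, P(urn C | data) = 0.29254, P(urn D | data) = 0.20149, P(urn E | data) = 0.12537.
Averaging over the posterior, P(white next | data) = (5/6)(0.16119) + (1/7)(0.2194) + (6/7)(0.29254) + (1/3)(0.20149) + (0)(0.12537) = 0.48358.

0.4836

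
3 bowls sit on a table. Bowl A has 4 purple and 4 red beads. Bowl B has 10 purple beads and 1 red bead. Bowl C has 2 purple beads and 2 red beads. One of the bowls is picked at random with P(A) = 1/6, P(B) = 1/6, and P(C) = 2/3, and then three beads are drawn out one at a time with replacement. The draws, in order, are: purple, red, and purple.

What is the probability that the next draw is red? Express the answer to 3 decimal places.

0.456

Under each hypothesis, the probability of the observed sequence is: P(data | bowl A) = (4/8)(4/8)(4/8) = 0.125; P(data | bowl B) = (10/11)(1/11)(10/11) = 0.075131; P(data | bowl C) = (2/4)(2/4)(2/4) = 0.125.
The prior-weighted likelihoods are 1/6 · 0.125 = 0.020833, 1/6 · 0.075131 = 0.012522, 2/3 · 0.125 = 0.083333; these sum to 0.11669.
Normalising, the posterior is P(bowl A | data) = 0.17854, P(bowl B | data) = 0.10731, P(bowl C | data) = 0.71415.
So P(red next | data) = Σ P(red next | H) P(H | data) = (1/2)(0.17854) + (1/11)(0.10731) + (1/2)(0.71415) = 0.4561.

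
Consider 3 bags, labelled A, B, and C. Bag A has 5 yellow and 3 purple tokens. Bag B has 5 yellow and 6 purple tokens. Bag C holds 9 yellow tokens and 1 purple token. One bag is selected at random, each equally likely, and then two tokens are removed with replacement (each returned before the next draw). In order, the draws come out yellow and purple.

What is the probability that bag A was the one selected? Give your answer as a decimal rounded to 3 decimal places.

0.410

The likelihood of the observed sequence under each hypothesis: P(data | bag A) = (5/8)(3/8) = 0.23438; P(data | bag B) = (5/11)(6/11) = 0.24793; P(data | bag C) = (9/10)(1/10) = 0.09.
The prior-weighted likelihoods are 1/3 · 0.23438 = 0.078125, 1/3 · 0.24793 = 0.082645, 1/3 · 0.09 = 0.03; these sum to 0.19077.
So P(bag A | data) = (0.078125) / (0.19077) = 0.40953.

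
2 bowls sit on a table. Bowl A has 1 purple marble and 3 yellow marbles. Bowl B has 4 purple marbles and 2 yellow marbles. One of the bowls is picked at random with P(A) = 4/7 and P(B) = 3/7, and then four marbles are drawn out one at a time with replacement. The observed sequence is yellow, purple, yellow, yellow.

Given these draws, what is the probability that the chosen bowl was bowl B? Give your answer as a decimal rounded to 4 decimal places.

Compute the likelihood of the observed sequence for each case: P(data | bowl A) = (3/4)(1/4)(3/4)(3/4) = 0.10547; P(data | bowl B) = (2/6)(4/6)(2/6)(2/6) = 0.024691.
Multiplying each by its prior: 4/7 · 0.10547 = 0.060268, 3/7 · 0.024691 = 0.010582; summing to 0.07085.
By Bayes' rule, P(bowl B | data) = (0.010582) / (0.07085) = 0.14936.

0.1494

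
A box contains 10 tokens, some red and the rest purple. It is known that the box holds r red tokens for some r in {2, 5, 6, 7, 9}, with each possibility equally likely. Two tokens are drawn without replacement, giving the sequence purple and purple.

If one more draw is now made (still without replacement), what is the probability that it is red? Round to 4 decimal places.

0.4335

Under each hypothesis, the probability of the observed sequence is: P(data | r = 2) = (8/10)(7/9) = 28/45; P(data | r = 5) = (5/10)(4/9) = 2/9; P(data | r = 6) = (4/10)(3/9) = 2/15; P(data | r = 7) = (3/10)(2/9) = 1/15; P(data | r = 9) = (1/10)(0/9) = 0.
Multiplying each by its prior: 1/5 · 28/45 = 28/225, 1/5 · 2/9 = 2/45, 1/5 · 2/15 = 2/75, 1/5 · 1/15 = 1/75, 1/5 · 0 = 0; these sum to 47/225.
Dividing through by the total gives posterior P(r = 2 | data) = 28/47, P(r = 5 | data) = 10/47, P(r = 6 | data) = 6/47, P(r = 7 | data) = 3/47, P(r = 9 | data) = 0.
Averaging over the posterior, P(red next | data) = (1/4)(28/47) + (5/8)(10/47) + (3/4)(6/47) + (7/8)(3/47) = 163/376.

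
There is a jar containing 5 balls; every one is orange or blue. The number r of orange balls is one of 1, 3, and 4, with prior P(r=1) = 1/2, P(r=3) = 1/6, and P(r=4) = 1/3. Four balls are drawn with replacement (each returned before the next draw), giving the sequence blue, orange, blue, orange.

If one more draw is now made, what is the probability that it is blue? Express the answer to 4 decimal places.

0.5103

Compute the likelihood of the observed sequence for each case: P(data | r = 1) = (4/5)(1/5)(4/5)(1/5) = 0.0256; P(data | r = 3) = (2/5)(3/5)(2/5)(3/5) = 0.0576; P(data | r = 4) = (1/5)(4/5)(1/5)(4/5) = 0.0256.
Multiplying each by its prior: 1/2 · 0.0256 = 0.0128, 1/6 · 0.0576 = 0.0096, 1/3 · 0.0256 = 0.0085333; with total 0.030933.
Dividing through by the total gives posterior P(r = 1 | data) = 0.41379, P(r = 3 | data) = 0.31034, P(r = 4 | data) = 0.27586.
Averaging over the posterior, P(blue next | data) = (4/5)(0.41379) + (2/5)(0.31034) + (1/5)(0.27586) = 0.51034.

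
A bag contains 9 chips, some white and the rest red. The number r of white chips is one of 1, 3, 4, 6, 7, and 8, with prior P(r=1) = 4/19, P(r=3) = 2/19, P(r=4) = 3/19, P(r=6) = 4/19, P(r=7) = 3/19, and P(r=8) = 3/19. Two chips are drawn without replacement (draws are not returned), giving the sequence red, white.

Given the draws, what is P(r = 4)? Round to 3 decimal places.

0.226

Compute the likelihood of the observed sequence for each case: P(data | r = 1) = (8/9)(1/8) = 1/9; P(data | r = 3) = (6/9)(3/8) = 1/4; P(data | r = 4) = (5/9)(4/8) = 5/18; P(data | r = 6) = (3/9)(6/8) = 1/4; P(data | r = 7) = (2/9)(7/8) = 7/36; P(data | r = 8) = (1/9)(8/8) = 1/9.
The prior-weighted likelihoods are 4/19 · 1/9 = 4/171, 2/19 · 1/4 = 1/38, 3/19 · 5/18 = 5/114, 4/19 · 1/4 = 1/19, 3/19 · 7/36 = 7/228, 3/19 · 1/9 = 1/57; summing to 7/36.
Hence P(r = 4 | data) = (5/114) / (7/36) = 30/133.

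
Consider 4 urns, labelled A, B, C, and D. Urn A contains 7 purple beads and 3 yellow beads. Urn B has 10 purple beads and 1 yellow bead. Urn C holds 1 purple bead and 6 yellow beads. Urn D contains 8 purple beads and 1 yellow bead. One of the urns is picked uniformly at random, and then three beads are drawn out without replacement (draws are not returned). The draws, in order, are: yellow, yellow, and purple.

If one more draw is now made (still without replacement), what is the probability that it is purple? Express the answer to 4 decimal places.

0.2485

For each hypothesis, P(data | H) works out to: P(data | urn A) = (3/10)(2/9)(7/8) = 0.058333; P(data | urn B) = (1/11)(0/10) = 0; P(data | urn C) = (6/7)(5/6)(1/5) = 0.14286; P(data | urn D) = (1/9)(0/8) = 0.
Weighting by the prior gives 1/4 · 0.058333 = 0.014583, 1/4 · 0 = 0, 1/4 · 0.14286 = 0.035714, 1/4 · 0 = 0; these sum to 0.050298.
Normalising, the posterior is P(urn A | data) = 0.28994, P(urn B | data) = 0, P(urn C | data) = 0.71006, P(urn D | data) = 0.
The predictive probability is P(purple next | data) = (6/7)(0.28994) + (0)(0.71006) = 0.24852.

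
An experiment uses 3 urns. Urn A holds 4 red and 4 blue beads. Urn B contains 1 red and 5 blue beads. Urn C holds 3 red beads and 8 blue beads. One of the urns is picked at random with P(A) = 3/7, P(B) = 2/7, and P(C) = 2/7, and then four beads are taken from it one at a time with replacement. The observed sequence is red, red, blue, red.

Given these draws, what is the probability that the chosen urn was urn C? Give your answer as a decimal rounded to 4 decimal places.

The likelihood of the observed sequence under each hypothesis: P(data | urn A) = (4/8)(4/8)(4/8)(4/8) = 0.0625; P(data | urn B) = (1/6)(1/6)(5/6)(1/6) = 0.003858; P(data | urn C) = (3/11)(3/11)(8/11)(3/11) = 0.014753.
Multiplying each by its prior: 3/7 · 0.0625 = 0.026786, 2/7 · 0.003858 = 0.0011023, 2/7 · 0.014753 = 0.0042152; summing to 0.032103.
So P(urn C | data) = (0.0042152) / (0.032103) = 0.1313.

0.1313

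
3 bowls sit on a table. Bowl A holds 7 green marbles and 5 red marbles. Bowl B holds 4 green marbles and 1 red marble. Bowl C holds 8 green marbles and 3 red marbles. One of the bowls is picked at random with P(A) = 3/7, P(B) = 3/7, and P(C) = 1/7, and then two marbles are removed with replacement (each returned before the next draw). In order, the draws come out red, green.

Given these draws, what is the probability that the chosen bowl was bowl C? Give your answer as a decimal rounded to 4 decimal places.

0.1409

Under each hypothesis, the probability of the observed sequence is: P(data | bowl A) = (5/12)(7/12) = 0.24306; P(data | bowl B) = (1/5)(4/5) = 0.16; P(data | bowl C) = (3/11)(8/11) = 0.19835.
Weighting by the prior gives 3/7 · 0.24306 = 0.10417, 3/7 · 0.16 = 0.068571, 1/7 · 0.19835 = 0.028335; with total 0.20107.
So P(bowl C | data) = (0.028335) / (0.20107) = 0.14092.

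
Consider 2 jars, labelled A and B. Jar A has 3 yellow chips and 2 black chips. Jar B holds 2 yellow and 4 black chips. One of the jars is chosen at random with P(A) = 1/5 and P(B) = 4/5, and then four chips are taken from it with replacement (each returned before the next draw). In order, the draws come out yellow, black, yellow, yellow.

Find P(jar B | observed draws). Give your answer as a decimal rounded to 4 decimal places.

0.5334

For each hypothesis, P(data | H) works out to: P(data | jar A) = (3/5)(2/5)(3/5)(3/5) = 0.0864; P(data | jar B) = (2/6)(4/6)(2/6)(2/6) = 0.024691.
The prior-weighted likelihoods are 1/5 · 0.0864 = 0.01728, 4/5 · 0.024691 = 0.019753; with total 0.037033.
So P(jar B | data) = (0.019753) / (0.037033) = 0.53339.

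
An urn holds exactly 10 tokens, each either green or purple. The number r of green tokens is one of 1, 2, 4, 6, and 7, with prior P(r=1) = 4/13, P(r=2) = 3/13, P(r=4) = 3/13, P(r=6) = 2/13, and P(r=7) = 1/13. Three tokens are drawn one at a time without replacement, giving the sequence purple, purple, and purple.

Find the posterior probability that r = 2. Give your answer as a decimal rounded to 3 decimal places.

0.293

Under each hypothesis, the probability of the observed sequence is: P(data | r = 1) = (9/10)(8/9)(7/8) = 0.7; P(data | r = 2) = (8/10)(7/9)(6/8) = 0.46667; P(data | r = 4) = (6/10)(5/9)(4/8) = 0.16667; P(data | r = 6) = (4/10)(3/9)(2/8) = 0.033333; P(data | r = 7) = (3/10)(2/9)(1/8) = 0.0083333.
Weighting by the prior gives 4/13 · 0.7 = 0.21538, 3/13 · 0.46667 = 0.10769, 3/13 · 0.16667 = 0.038462, 2/13 · 0.033333 = 0.0051282, 1/13 · 0.0083333 = 0.00064103; summing to 0.36731.
Therefore the posterior P(r = 2 | data) = (0.10769) / (0.36731) = 0.29319.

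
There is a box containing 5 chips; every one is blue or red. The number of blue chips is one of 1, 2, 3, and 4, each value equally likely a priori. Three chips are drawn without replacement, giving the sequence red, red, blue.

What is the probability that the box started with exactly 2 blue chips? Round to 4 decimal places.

0.4000

For each hypothesis, P(data | H) works out to: P(data | r = 1) = (4/5)(3/4)(1/3) = 1/5; P(data | r = 2) = (3/5)(2/4)(2/3) = 1/5; P(data | r = 3) = (2/5)(1/4)(3/3) = 1/10; P(data | r = 4) = (1/5)(0/4) = 0.
Weighting by the prior gives 1/4 · 1/5 = 1/20, 1/4 · 1/5 = 1/20, 1/4 · 1/10 = 1/40, 1/4 · 0 = 0; with total 1/8.
Hence P(r = 2 | data) = (1/20) / (1/8) = 2/5.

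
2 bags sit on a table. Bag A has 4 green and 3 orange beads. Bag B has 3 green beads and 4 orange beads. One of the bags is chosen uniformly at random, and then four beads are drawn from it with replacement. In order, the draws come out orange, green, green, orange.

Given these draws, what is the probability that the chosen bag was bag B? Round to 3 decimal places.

0.500

Under each hypothesis, the probability of the observed sequence is: P(data | bag A) = (3/7)(4/7)(4/7)(3/7) = 0.059975; P(data | bag B) = (4/7)(3/7)(3/7)(4/7) = 0.059975.
Weighting by the prior gives 1/2 · 0.059975 = 0.029988, 1/2 · 0.059975 = 0.029988; with total 0.059975.
So P(bag B | data) = (0.029988) / (0.059975) = 0.5.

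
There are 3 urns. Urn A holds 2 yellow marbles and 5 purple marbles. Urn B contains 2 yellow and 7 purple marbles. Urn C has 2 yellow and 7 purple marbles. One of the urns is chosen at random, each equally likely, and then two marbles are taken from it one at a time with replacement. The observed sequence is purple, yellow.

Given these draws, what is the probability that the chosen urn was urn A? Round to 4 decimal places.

Under each hypothesis, the probability of the observed sequence is: P(data | urn A) = (5/7)(2/7) = 0.20408; P(data | urn B) = (7/9)(2/9) = 0.17284; P(data | urn C) = (7/9)(2/9) = 0.17284.
Weighting by the prior gives 1/3 · 0.20408 = 0.068027, 1/3 · 0.17284 = 0.057613, 1/3 · 0.17284 = 0.057613; with total 0.18325.
So P(urn A | data) = (0.068027) / (0.18325) = 0.37122.

0.3712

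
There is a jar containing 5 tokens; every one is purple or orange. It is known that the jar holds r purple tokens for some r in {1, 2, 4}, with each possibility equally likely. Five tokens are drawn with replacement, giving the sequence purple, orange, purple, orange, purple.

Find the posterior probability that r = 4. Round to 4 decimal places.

0.4211

Compute the likelihood of the observed sequence for each case: P(data | r = 1) = (1/5)(4/5)(1/5)(4/5)(1/5) = 0.00512; P(data | r = 2) = (2/5)(3/5)(2/5)(3/5)(2/5) = 0.02304; P(data | r = 4) = (4/5)(1/5)(4/5)(1/5)(4/5) = 0.02048.
Multiplying each by its prior: 1/3 · 0.00512 = 0.0017067, 1/3 · 0.02304 = 0.00768, 1/3 · 0.02048 = 0.0068267; with total 0.016213.
By Bayes' rule, P(r = 4 | data) = (0.0068267) / (0.016213) = 0.42105.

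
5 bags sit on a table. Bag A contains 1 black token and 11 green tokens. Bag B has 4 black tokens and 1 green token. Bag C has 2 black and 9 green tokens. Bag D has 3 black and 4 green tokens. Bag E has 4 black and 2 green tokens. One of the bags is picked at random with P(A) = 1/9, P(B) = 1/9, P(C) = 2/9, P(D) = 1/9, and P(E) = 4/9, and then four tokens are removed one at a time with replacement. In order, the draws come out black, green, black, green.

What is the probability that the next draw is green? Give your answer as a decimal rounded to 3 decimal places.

Compute the likelihood of the observed sequence for each case: P(data | bag A) = (1/12)(11/12)(1/12)(11/12) = 0.0058353; P(data | bag B) = (4/5)(1/5)(4/5)(1/5) = 0.0256; P(data | bag C) = (2/11)(9/11)(2/11)(9/11) = 0.02213; P(data | bag D) = (3/7)(4/7)(3/7)(4/7) = 0.059975; P(data | bag E) = (4/6)(2/6)(4/6)(2/6) = 0.049383.
The prior-weighted likelihoods are 1/9 · 0.0058353 = 0.00064836, 1/9 · 0.0256 = 0.0028444, 2/9 · 0.02213 = 0.0049177, 1/9 · 0.059975 = 0.0066639, 4/9 · 0.049383 = 0.021948; summing to 0.037022.
The posterior is then P(bag A | data) = 0.017513, P(bag B | data) = 0.076831, P(bag C | data) = 0.13283, P(bag D | data) = 0.18, P(bag E | data) = 0.59283.
Averaging over the posterior, P(green next | data) = (11/12)(0.017513) + (1/5)(0.076831) + (9/11)(0.13283) + (4/7)(0.18) + (1/3)(0.59283) = 0.44056.

0.441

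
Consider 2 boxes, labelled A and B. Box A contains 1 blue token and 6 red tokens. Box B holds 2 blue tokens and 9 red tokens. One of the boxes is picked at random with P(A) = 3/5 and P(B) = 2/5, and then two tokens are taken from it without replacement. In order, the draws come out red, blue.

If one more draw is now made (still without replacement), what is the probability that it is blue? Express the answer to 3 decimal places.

The likelihood of the observed sequence under each hypothesis: P(data | box A) = (6/7)(1/6) = 0.14286; P(data | box B) = (9/11)(2/10) = 0.16364.
The prior-weighted likelihoods are 3/5 · 0.14286 = 0.085714, 2/5 · 0.16364 = 0.065455; these sum to 0.15117.
Dividing through by the total gives posterior P(box A | data) = 0.56701, P(box B | data) = 0.43299.
Averaging over the posterior, P(blue next | data) = (0)(0.56701) + (1/9)(0.43299) = 0.04811.

0.048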